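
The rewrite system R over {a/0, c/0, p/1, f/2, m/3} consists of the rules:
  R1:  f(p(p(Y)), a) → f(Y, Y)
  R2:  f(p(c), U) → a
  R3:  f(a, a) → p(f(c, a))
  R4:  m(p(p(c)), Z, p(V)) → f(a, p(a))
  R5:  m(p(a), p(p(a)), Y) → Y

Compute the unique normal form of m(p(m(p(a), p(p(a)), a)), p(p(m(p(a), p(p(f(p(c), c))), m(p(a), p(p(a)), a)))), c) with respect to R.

1. m(p(m(p(a), p(p(a)), a)), p(p(m(p(a), p(p(f(p(c), c))), m(p(a), p(p(a)), a)))), c)  →  m(p(a), p(p(m(p(a), p(p(f(p(c), c))), m(p(a), p(p(a)), a)))), c)   [R5 at 1.1]
2. m(p(a), p(p(m(p(a), p(p(f(p(c), c))), m(p(a), p(p(a)), a)))), c)  →  m(p(a), p(p(m(p(a), p(p(a)), m(p(a), p(p(a)), a)))), c)   [R2 at 2.1.1.2.1.1]
3. m(p(a), p(p(m(p(a), p(p(a)), m(p(a), p(p(a)), a)))), c)  →  m(p(a), p(p(m(p(a), p(p(a)), a))), c)   [R5 at 2.1.1]
4. m(p(a), p(p(m(p(a), p(p(a)), a))), c)  →  m(p(a), p(p(a)), c)   [R5 at 2.1.1]
5. m(p(a), p(p(a)), c)  →  c   [R5 at ε]

c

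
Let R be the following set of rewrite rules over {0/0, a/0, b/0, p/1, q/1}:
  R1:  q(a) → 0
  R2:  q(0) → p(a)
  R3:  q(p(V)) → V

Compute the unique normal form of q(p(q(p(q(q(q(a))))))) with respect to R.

a

1. q(p(q(p(q(q(q(a)))))))  →  q(p(q(q(q(a)))))   [R3 at ε]
2. q(p(q(q(q(a)))))  →  q(q(q(a)))   [R3 at ε]
3. q(q(q(a)))  →  q(q(0))   [R1 at 1.1]
4. q(q(0))  →  q(p(a))   [R2 at 1]
5. q(p(a))  →  a   [R3 at ε]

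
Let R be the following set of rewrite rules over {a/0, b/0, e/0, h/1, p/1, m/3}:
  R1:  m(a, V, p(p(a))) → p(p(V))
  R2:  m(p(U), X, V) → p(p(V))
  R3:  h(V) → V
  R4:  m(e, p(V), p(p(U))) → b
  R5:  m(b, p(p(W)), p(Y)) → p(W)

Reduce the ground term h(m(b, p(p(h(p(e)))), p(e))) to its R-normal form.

1. h(m(b, p(p(h(p(e)))), p(e)))  →  m(b, p(p(h(p(e)))), p(e))   [R3 at ε]
2. m(b, p(p(h(p(e)))), p(e))  →  p(h(p(e)))   [R5 at ε]
3. p(h(p(e)))  →  p(p(e))   [R3 at 1]

p(p(e))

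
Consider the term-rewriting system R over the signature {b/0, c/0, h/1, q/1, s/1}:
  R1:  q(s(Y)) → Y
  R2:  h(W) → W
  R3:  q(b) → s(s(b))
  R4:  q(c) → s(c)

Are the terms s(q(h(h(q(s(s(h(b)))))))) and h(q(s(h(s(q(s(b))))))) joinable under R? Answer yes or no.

Reduce t₁ = s(q(h(h(q(s(s(h(b)))))))):
1. s(q(h(h(q(s(s(h(b))))))))  →  s(q(h(q(s(s(h(b)))))))   [R2 at 1.1]
2. s(q(h(q(s(s(h(b)))))))  →  s(q(q(s(s(h(b))))))   [R2 at 1.1]
3. s(q(q(s(s(h(b))))))  →  s(q(s(h(b))))   [R1 at 1.1]
4. s(q(s(h(b))))  →  s(h(b))   [R1 at 1]
5. s(h(b))  →  s(b)   [R2 at 1]

Reduce t₂ = h(q(s(h(s(q(s(b))))))):
1. h(q(s(h(s(q(s(b)))))))  →  q(s(h(s(q(s(b))))))   [R2 at ε]
2. q(s(h(s(q(s(b))))))  →  h(s(q(s(b))))   [R1 at ε]
3. h(s(q(s(b))))  →  s(q(s(b)))   [R2 at ε]
4. s(q(s(b)))  →  s(b)   [R1 at 1]

yes — NF(t₁) = s(b), NF(t₂) = s(b)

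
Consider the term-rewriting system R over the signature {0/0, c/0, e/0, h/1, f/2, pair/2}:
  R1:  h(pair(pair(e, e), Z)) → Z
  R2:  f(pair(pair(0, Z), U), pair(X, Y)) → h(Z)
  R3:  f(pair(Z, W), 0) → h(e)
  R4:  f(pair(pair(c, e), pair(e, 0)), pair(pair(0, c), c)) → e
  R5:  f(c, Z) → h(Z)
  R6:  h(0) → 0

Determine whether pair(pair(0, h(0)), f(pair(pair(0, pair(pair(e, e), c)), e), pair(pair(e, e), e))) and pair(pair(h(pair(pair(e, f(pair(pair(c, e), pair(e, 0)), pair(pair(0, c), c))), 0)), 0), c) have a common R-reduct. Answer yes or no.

yes — NF(t₁) = pair(pair(0, 0), c), NF(t₂) = pair(pair(0, 0), c)

Reduce t₁ = pair(pair(0, h(0)), f(pair(pair(0, pair(pair(e, e), c)), e), pair(pair(e, e), e))):
1. pair(pair(0, h(0)), f(pair(pair(0, pair(pair(e, e), c)), e), pair(pair(e, e), e)))  →  pair(pair(0, 0), f(pair(pair(0, pair(pair(e, e), c)), e), pair(pair(e, e), e)))   [R6 at 1.2]
2. pair(pair(0, 0), f(pair(pair(0, pair(pair(e, e), c)), e), pair(pair(e, e), e)))  →  pair(pair(0, 0), h(pair(pair(e, e), c)))   [R2 at 2]
3. pair(pair(0, 0), h(pair(pair(e, e), c)))  →  pair(pair(0, 0), c)   [R1 at 2]

Reduce t₂ = pair(pair(h(pair(pair(e, f(pair(pair(c, e), pair(e, 0)), pair(pair(0, c), c))), 0)), 0), c):
1. pair(pair(h(pair(pair(e, f(pair(pair(c, e), pair(e, 0)), pair(pair(0, c), c))), 0)), 0), c)  →  pair(pair(h(pair(pair(e, e), 0)), 0), c)   [R4 at 1.1.1.1.2]
2. pair(pair(h(pair(pair(e, e), 0)), 0), c)  →  pair(pair(0, 0), c)   [R1 at 1.1]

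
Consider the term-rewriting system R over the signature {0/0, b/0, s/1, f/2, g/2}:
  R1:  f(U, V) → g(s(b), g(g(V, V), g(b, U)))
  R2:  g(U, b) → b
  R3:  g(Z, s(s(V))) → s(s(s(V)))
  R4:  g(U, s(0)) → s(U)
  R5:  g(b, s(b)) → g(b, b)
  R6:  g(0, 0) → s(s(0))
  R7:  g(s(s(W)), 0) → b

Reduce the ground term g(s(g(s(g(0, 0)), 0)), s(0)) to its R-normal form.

s(s(b))

1. g(s(g(s(g(0, 0)), 0)), s(0))  →  s(s(g(s(g(0, 0)), 0)))   [R4 at ε]
2. s(s(g(s(g(0, 0)), 0)))  →  s(s(g(s(s(s(0))), 0)))   [R6 at 1.1.1.1]
3. s(s(g(s(s(s(0))), 0)))  →  s(s(b))   [R7 at 1.1]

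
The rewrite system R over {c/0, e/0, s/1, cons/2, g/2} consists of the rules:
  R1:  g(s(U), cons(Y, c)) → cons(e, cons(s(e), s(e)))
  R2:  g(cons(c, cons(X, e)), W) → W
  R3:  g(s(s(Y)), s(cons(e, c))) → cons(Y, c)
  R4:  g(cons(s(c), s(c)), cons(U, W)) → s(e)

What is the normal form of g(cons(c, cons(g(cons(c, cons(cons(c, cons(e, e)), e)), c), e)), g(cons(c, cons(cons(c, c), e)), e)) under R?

1. g(cons(c, cons(g(cons(c, cons(cons(c, cons(e, e)), e)), c), e)), g(cons(c, cons(cons(c, c), e)), e))  →  g(cons(c, cons(cons(c, c), e)), e)   [R2 at ε]
2. g(cons(c, cons(cons(c, c), e)), e)  →  e   [R2 at ε]

e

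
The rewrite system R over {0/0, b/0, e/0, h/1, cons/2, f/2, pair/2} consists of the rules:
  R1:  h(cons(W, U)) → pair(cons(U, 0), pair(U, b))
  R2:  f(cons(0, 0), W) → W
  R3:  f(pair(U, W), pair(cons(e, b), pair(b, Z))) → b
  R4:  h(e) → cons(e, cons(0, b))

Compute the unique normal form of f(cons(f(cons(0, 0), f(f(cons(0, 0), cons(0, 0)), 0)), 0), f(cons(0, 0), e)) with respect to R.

1. f(cons(f(cons(0, 0), f(f(cons(0, 0), cons(0, 0)), 0)), 0), f(cons(0, 0), e))  →  f(cons(f(f(cons(0, 0), cons(0, 0)), 0), 0), f(cons(0, 0), e))   [R2 at 1.1]
2. f(cons(f(f(cons(0, 0), cons(0, 0)), 0), 0), f(cons(0, 0), e))  →  f(cons(f(cons(0, 0), 0), 0), f(cons(0, 0), e))   [R2 at 1.1.1]
3. f(cons(f(cons(0, 0), 0), 0), f(cons(0, 0), e))  →  f(cons(0, 0), f(cons(0, 0), e))   [R2 at 1.1]
4. f(cons(0, 0), f(cons(0, 0), e))  →  f(cons(0, 0), e)   [R2 at ε]
5. f(cons(0, 0), e)  →  e   [R2 at ε]

e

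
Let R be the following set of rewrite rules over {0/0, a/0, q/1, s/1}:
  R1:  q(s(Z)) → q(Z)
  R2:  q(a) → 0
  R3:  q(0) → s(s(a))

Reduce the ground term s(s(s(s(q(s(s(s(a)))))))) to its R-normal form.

s(s(s(s(0))))

1. s(s(s(s(q(s(s(s(a))))))))  →  s(s(s(s(q(s(s(a)))))))   [R1 at 1.1.1.1]
2. s(s(s(s(q(s(s(a)))))))  →  s(s(s(s(q(s(a))))))   [R1 at 1.1.1.1]
3. s(s(s(s(q(s(a))))))  →  s(s(s(s(q(a)))))   [R1 at 1.1.1.1]
4. s(s(s(s(q(a)))))  →  s(s(s(s(0))))   [R2 at 1.1.1.1]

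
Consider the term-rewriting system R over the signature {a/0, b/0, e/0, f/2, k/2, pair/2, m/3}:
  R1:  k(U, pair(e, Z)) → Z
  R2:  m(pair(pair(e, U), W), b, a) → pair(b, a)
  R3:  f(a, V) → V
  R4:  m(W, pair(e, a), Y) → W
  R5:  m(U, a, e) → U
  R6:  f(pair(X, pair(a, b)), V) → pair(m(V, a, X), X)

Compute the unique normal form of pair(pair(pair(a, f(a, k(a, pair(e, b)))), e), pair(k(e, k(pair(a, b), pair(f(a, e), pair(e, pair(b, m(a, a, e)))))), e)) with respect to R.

1. pair(pair(pair(a, f(a, k(a, pair(e, b)))), e), pair(k(e, k(pair(a, b), pair(f(a, e), pair(e, pair(b, m(a, a, e)))))), e))  →  pair(pair(pair(a, k(a, pair(e, b))), e), pair(k(e, k(pair(a, b), pair(f(a, e), pair(e, pair(b, m(a, a, e)))))), e))   [R3 at 1.1.2]
2. pair(pair(pair(a, k(a, pair(e, b))), e), pair(k(e, k(pair(a, b), pair(f(a, e), pair(e, pair(b, m(a, a, e)))))), e))  →  pair(pair(pair(a, b), e), pair(k(e, k(pair(a, b), pair(f(a, e), pair(e, pair(b, m(a, a, e)))))), e))   [R1 at 1.1.2]
3. pair(pair(pair(a, b), e), pair(k(e, k(pair(a, b), pair(f(a, e), pair(e, pair(b, m(a, a, e)))))), e))  →  pair(pair(pair(a, b), e), pair(k(e, k(pair(a, b), pair(e, pair(e, pair(b, m(a, a, e)))))), e))   [R3 at 2.1.2.2.1]
4. pair(pair(pair(a, b), e), pair(k(e, k(pair(a, b), pair(e, pair(e, pair(b, m(a, a, e)))))), e))  →  pair(pair(pair(a, b), e), pair(k(e, pair(e, pair(b, m(a, a, e)))), e))   [R1 at 2.1.2]
5. pair(pair(pair(a, b), e), pair(k(e, pair(e, pair(b, m(a, a, e)))), e))  →  pair(pair(pair(a, b), e), pair(pair(b, m(a, a, e)), e))   [R1 at 2.1]
6. pair(pair(pair(a, b), e), pair(pair(b, m(a, a, e)), e))  →  pair(pair(pair(a, b), e), pair(pair(b, a), e))   [R5 at 2.1.2]

pair(pair(pair(a, b), e), pair(pair(b, a), e))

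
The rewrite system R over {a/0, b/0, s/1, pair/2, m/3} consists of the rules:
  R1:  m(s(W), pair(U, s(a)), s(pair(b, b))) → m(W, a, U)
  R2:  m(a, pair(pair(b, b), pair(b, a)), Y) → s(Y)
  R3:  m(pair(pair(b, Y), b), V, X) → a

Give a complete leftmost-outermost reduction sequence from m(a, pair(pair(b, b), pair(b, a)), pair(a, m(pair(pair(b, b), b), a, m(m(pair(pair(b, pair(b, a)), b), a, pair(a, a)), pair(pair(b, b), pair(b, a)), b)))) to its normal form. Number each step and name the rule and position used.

1. m(a, pair(pair(b, b), pair(b, a)), pair(a, m(pair(pair(b, b), b), a, m(m(pair(pair(b, pair(b, a)), b), a, pair(a, a)), pair(pair(b, b), pair(b, a)), b))))  →  s(pair(a, m(pair(pair(b, b), b), a, m(m(pair(pair(b, pair(b, a)), b), a, pair(a, a)), pair(pair(b, b), pair(b, a)), b))))   [R2 at ε]
2. s(pair(a, m(pair(pair(b, b), b), a, m(m(pair(pair(b, pair(b, a)), b), a, pair(a, a)), pair(pair(b, b), pair(b, a)), b))))  →  s(pair(a, a))   [R3 at 1.2]

s(pair(a, a))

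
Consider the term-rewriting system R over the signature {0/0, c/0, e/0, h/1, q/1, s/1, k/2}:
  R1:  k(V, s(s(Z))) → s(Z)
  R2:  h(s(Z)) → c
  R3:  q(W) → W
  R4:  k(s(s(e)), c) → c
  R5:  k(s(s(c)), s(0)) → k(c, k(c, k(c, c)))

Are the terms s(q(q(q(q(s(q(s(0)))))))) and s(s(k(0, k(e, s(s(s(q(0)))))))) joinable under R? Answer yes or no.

yes — NF(t₁) = s(s(s(0))), NF(t₂) = s(s(s(0)))

Reduce t₁ = s(q(q(q(q(s(q(s(0)))))))):
1. s(q(q(q(q(s(q(s(0))))))))  →  s(q(q(q(s(q(s(0)))))))   [R3 at 1]
2. s(q(q(q(s(q(s(0)))))))  →  s(q(q(s(q(s(0))))))   [R3 at 1]
3. s(q(q(s(q(s(0))))))  →  s(q(s(q(s(0)))))   [R3 at 1]
4. s(q(s(q(s(0)))))  →  s(s(q(s(0))))   [R3 at 1]
5. s(s(q(s(0))))  →  s(s(s(0)))   [R3 at 1.1]

Reduce t₂ = s(s(k(0, k(e, s(s(s(q(0)))))))):
1. s(s(k(0, k(e, s(s(s(q(0))))))))  →  s(s(k(0, s(s(q(0))))))   [R1 at 1.1.2]
2. s(s(k(0, s(s(q(0))))))  →  s(s(s(q(0))))   [R1 at 1.1]
3. s(s(s(q(0))))  →  s(s(s(0)))   [R3 at 1.1.1]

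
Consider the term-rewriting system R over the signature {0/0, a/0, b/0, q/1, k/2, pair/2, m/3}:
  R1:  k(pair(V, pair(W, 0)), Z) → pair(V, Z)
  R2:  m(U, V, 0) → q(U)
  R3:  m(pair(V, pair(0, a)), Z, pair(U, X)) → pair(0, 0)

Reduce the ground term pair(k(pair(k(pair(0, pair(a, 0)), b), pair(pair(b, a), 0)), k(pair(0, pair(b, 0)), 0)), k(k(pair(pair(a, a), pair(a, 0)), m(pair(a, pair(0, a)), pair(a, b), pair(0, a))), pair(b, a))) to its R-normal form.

1. pair(k(pair(k(pair(0, pair(a, 0)), b), pair(pair(b, a), 0)), k(pair(0, pair(b, 0)), 0)), k(k(pair(pair(a, a), pair(a, 0)), m(pair(a, pair(0, a)), pair(a, b), pair(0, a))), pair(b, a)))  →  pair(pair(k(pair(0, pair(a, 0)), b), k(pair(0, pair(b, 0)), 0)), k(k(pair(pair(a, a), pair(a, 0)), m(pair(a, pair(0, a)), pair(a, b), pair(0, a))), pair(b, a)))   [R1 at 1]
2. pair(pair(k(pair(0, pair(a, 0)), b), k(pair(0, pair(b, 0)), 0)), k(k(pair(pair(a, a), pair(a, 0)), m(pair(a, pair(0, a)), pair(a, b), pair(0, a))), pair(b, a)))  →  pair(pair(pair(0, b), k(pair(0, pair(b, 0)), 0)), k(k(pair(pair(a, a), pair(a, 0)), m(pair(a, pair(0, a)), pair(a, b), pair(0, a))), pair(b, a)))   [R1 at 1.1]
3. pair(pair(pair(0, b), k(pair(0, pair(b, 0)), 0)), k(k(pair(pair(a, a), pair(a, 0)), m(pair(a, pair(0, a)), pair(a, b), pair(0, a))), pair(b, a)))  →  pair(pair(pair(0, b), pair(0, 0)), k(k(pair(pair(a, a), pair(a, 0)), m(pair(a, pair(0, a)), pair(a, b), pair(0, a))), pair(b, a)))   [R1 at 1.2]
4. pair(pair(pair(0, b), pair(0, 0)), k(k(pair(pair(a, a), pair(a, 0)), m(pair(a, pair(0, a)), pair(a, b), pair(0, a))), pair(b, a)))  →  pair(pair(pair(0, b), pair(0, 0)), k(pair(pair(a, a), m(pair(a, pair(0, a)), pair(a, b), pair(0, a))), pair(b, a)))   [R1 at 2.1]
5. pair(pair(pair(0, b), pair(0, 0)), k(pair(pair(a, a), m(pair(a, pair(0, a)), pair(a, b), pair(0, a))), pair(b, a)))  →  pair(pair(pair(0, b), pair(0, 0)), k(pair(pair(a, a), pair(0, 0)), pair(b, a)))   [R3 at 2.1.2]
6. pair(pair(pair(0, b), pair(0, 0)), k(pair(pair(a, a), pair(0, 0)), pair(b, a)))  →  pair(pair(pair(0, b), pair(0, 0)), pair(pair(a, a), pair(b, a)))   [R1 at 2]

pair(pair(pair(0, b), pair(0, 0)), pair(pair(a, a), pair(b, a)))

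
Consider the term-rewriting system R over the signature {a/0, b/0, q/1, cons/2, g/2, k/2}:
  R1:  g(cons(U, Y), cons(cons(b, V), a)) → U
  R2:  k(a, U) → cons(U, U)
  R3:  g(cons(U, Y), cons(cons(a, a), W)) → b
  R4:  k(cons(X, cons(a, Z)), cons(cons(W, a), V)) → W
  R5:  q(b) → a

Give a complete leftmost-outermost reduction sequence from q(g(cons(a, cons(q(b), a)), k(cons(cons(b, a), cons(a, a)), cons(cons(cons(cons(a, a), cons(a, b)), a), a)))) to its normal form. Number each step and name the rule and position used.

1. q(g(cons(a, cons(q(b), a)), k(cons(cons(b, a), cons(a, a)), cons(cons(cons(cons(a, a), cons(a, b)), a), a))))  →  q(g(cons(a, cons(a, a)), k(cons(cons(b, a), cons(a, a)), cons(cons(cons(cons(a, a), cons(a, b)), a), a))))   [R5 at 1.1.2.1]
2. q(g(cons(a, cons(a, a)), k(cons(cons(b, a), cons(a, a)), cons(cons(cons(cons(a, a), cons(a, b)), a), a))))  →  q(g(cons(a, cons(a, a)), cons(cons(a, a), cons(a, b))))   [R4 at 1.2]
3. q(g(cons(a, cons(a, a)), cons(cons(a, a), cons(a, b))))  →  q(b)   [R3 at 1]
4. q(b)  →  a   [R5 at ε]

a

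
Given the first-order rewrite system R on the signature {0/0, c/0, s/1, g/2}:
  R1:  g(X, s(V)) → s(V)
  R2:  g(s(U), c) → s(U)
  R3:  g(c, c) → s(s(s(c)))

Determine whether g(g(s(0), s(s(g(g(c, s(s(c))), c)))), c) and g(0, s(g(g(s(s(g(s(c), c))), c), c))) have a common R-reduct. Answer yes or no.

yes — NF(t₁) = s(s(s(s(c)))), NF(t₂) = s(s(s(s(c))))

Reduce t₁ = g(g(s(0), s(s(g(g(c, s(s(c))), c)))), c):
1. g(g(s(0), s(s(g(g(c, s(s(c))), c)))), c)  →  g(s(s(g(g(c, s(s(c))), c))), c)   [R1 at 1]
2. g(s(s(g(g(c, s(s(c))), c))), c)  →  s(s(g(g(c, s(s(c))), c)))   [R2 at ε]
3. s(s(g(g(c, s(s(c))), c)))  →  s(s(g(s(s(c)), c)))   [R1 at 1.1.1]
4. s(s(g(s(s(c)), c)))  →  s(s(s(s(c))))   [R2 at 1.1]

Reduce t₂ = g(0, s(g(g(s(s(g(s(c), c))), c), c))):
1. g(0, s(g(g(s(s(g(s(c), c))), c), c)))  →  s(g(g(s(s(g(s(c), c))), c), c))   [R1 at ε]
2. s(g(g(s(s(g(s(c), c))), c), c))  →  s(g(s(s(g(s(c), c))), c))   [R2 at 1.1]
3. s(g(s(s(g(s(c), c))), c))  →  s(s(s(g(s(c), c))))   [R2 at 1]
4. s(s(s(g(s(c), c))))  →  s(s(s(s(c))))   [R2 at 1.1.1]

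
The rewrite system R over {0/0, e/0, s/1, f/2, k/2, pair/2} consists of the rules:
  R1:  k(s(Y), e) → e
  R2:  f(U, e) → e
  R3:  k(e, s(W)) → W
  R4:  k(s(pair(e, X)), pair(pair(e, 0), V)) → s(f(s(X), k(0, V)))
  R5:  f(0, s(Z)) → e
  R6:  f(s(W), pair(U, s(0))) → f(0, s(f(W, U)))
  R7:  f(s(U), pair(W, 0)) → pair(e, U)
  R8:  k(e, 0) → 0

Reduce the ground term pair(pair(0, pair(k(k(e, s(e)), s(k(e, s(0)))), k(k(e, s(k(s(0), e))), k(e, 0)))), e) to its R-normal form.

pair(pair(0, pair(0, 0)), e)

1. pair(pair(0, pair(k(k(e, s(e)), s(k(e, s(0)))), k(k(e, s(k(s(0), e))), k(e, 0)))), e)  →  pair(pair(0, pair(k(e, s(k(e, s(0)))), k(k(e, s(k(s(0), e))), k(e, 0)))), e)   [R3 at 1.2.1.1]
2. pair(pair(0, pair(k(e, s(k(e, s(0)))), k(k(e, s(k(s(0), e))), k(e, 0)))), e)  →  pair(pair(0, pair(k(e, s(0)), k(k(e, s(k(s(0), e))), k(e, 0)))), e)   [R3 at 1.2.1]
3. pair(pair(0, pair(k(e, s(0)), k(k(e, s(k(s(0), e))), k(e, 0)))), e)  →  pair(pair(0, pair(0, k(k(e, s(k(s(0), e))), k(e, 0)))), e)   [R3 at 1.2.1]
4. pair(pair(0, pair(0, k(k(e, s(k(s(0), e))), k(e, 0)))), e)  →  pair(pair(0, pair(0, k(k(s(0), e), k(e, 0)))), e)   [R3 at 1.2.2.1]
5. pair(pair(0, pair(0, k(k(s(0), e), k(e, 0)))), e)  →  pair(pair(0, pair(0, k(e, k(e, 0)))), e)   [R1 at 1.2.2.1]
6. pair(pair(0, pair(0, k(e, k(e, 0)))), e)  →  pair(pair(0, pair(0, k(e, 0))), e)   [R8 at 1.2.2.2]
7. pair(pair(0, pair(0, k(e, 0))), e)  →  pair(pair(0, pair(0, 0)), e)   [R8 at 1.2.2]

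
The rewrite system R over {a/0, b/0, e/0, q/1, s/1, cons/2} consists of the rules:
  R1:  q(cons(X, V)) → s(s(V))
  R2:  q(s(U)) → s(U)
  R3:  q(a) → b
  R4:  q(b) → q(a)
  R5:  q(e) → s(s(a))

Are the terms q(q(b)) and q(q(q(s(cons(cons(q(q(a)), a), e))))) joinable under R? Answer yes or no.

Reduce t₁ = q(q(b)):
1. q(q(b))  →  q(q(a))   [R4 at 1]
2. q(q(a))  →  q(b)   [R3 at 1]
3. q(b)  →  q(a)   [R4 at ε]
4. q(a)  →  b   [R3 at ε]

Reduce t₂ = q(q(q(s(cons(cons(q(q(a)), a), e))))):
1. q(q(q(s(cons(cons(q(q(a)), a), e)))))  →  q(q(s(cons(cons(q(q(a)), a), e))))   [R2 at 1.1]
2. q(q(s(cons(cons(q(q(a)), a), e))))  →  q(s(cons(cons(q(q(a)), a), e)))   [R2 at 1]
3. q(s(cons(cons(q(q(a)), a), e)))  →  s(cons(cons(q(q(a)), a), e))   [R2 at ε]
4. s(cons(cons(q(q(a)), a), e))  →  s(cons(cons(q(b), a), e))   [R3 at 1.1.1.1]
5. s(cons(cons(q(b), a), e))  →  s(cons(cons(q(a), a), e))   [R4 at 1.1.1]
6. s(cons(cons(q(a), a), e))  →  s(cons(cons(b, a), e))   [R3 at 1.1.1]

no — NF(t₁) = b, NF(t₂) = s(cons(cons(b, a), e))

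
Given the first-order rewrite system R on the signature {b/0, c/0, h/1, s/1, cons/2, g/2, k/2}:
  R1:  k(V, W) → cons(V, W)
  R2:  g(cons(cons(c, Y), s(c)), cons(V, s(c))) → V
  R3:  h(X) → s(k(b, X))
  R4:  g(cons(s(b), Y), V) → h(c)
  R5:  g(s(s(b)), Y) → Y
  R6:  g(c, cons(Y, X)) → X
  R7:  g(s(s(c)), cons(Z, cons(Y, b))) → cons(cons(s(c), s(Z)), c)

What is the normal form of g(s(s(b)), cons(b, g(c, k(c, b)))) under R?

cons(b, b)

1. g(s(s(b)), cons(b, g(c, k(c, b))))  →  cons(b, g(c, k(c, b)))   [R5 at ε]
2. cons(b, g(c, k(c, b)))  →  cons(b, g(c, cons(c, b)))   [R1 at 2.2]
3. cons(b, g(c, cons(c, b)))  →  cons(b, b)   [R6 at 2]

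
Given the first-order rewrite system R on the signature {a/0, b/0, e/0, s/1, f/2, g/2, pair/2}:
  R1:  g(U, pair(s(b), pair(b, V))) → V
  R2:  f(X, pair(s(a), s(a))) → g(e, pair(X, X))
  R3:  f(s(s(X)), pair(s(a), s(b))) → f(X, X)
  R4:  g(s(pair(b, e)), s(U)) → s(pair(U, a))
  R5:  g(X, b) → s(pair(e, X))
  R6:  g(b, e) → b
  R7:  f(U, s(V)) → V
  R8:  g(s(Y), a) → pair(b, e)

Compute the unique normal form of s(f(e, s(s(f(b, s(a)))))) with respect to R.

s(s(a))

1. s(f(e, s(s(f(b, s(a))))))  →  s(s(f(b, s(a))))   [R7 at 1]
2. s(s(f(b, s(a))))  →  s(s(a))   [R7 at 1.1]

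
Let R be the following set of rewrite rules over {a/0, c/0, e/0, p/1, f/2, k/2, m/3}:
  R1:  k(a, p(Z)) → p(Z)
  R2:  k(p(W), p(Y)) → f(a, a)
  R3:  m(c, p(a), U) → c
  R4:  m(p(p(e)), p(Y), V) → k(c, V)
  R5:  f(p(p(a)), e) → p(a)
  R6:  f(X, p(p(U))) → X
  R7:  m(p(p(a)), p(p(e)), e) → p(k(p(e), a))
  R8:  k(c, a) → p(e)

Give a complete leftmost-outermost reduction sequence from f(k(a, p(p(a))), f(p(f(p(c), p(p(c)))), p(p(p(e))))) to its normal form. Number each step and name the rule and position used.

p(p(a))

1. f(k(a, p(p(a))), f(p(f(p(c), p(p(c)))), p(p(p(e)))))  →  f(p(p(a)), f(p(f(p(c), p(p(c)))), p(p(p(e)))))   [R1 at 1]
2. f(p(p(a)), f(p(f(p(c), p(p(c)))), p(p(p(e)))))  →  f(p(p(a)), p(f(p(c), p(p(c)))))   [R6 at 2]
3. f(p(p(a)), p(f(p(c), p(p(c)))))  →  f(p(p(a)), p(p(c)))   [R6 at 2.1]
4. f(p(p(a)), p(p(c)))  →  p(p(a))   [R6 at ε]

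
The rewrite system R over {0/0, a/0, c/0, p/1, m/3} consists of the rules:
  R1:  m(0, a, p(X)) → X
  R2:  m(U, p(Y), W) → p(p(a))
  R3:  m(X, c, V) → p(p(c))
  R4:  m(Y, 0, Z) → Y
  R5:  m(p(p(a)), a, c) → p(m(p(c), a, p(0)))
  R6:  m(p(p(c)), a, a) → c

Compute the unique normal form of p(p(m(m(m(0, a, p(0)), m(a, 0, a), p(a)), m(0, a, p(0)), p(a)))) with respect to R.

1. p(p(m(m(m(0, a, p(0)), m(a, 0, a), p(a)), m(0, a, p(0)), p(a))))  →  p(p(m(m(0, m(a, 0, a), p(a)), m(0, a, p(0)), p(a))))   [R1 at 1.1.1.1]
2. p(p(m(m(0, m(a, 0, a), p(a)), m(0, a, p(0)), p(a))))  →  p(p(m(m(0, a, p(a)), m(0, a, p(0)), p(a))))   [R4 at 1.1.1.2]
3. p(p(m(m(0, a, p(a)), m(0, a, p(0)), p(a))))  →  p(p(m(a, m(0, a, p(0)), p(a))))   [R1 at 1.1.1]
4. p(p(m(a, m(0, a, p(0)), p(a))))  →  p(p(m(a, 0, p(a))))   [R1 at 1.1.2]
5. p(p(m(a, 0, p(a))))  →  p(p(a))   [R4 at 1.1]

p(p(a))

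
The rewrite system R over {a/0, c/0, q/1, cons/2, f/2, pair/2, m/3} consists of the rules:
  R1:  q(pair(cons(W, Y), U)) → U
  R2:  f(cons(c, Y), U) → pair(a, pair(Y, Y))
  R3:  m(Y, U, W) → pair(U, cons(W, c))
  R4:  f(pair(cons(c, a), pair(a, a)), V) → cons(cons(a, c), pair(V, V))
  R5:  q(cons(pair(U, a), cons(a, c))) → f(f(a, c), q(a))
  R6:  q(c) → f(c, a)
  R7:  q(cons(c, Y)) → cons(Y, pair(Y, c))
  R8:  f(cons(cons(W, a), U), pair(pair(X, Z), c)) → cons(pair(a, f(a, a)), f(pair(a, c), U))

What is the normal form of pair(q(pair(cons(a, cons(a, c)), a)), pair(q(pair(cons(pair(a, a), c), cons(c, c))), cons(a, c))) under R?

pair(a, pair(cons(c, c), cons(a, c)))

1. pair(q(pair(cons(a, cons(a, c)), a)), pair(q(pair(cons(pair(a, a), c), cons(c, c))), cons(a, c)))  →  pair(a, pair(q(pair(cons(pair(a, a), c), cons(c, c))), cons(a, c)))   [R1 at 1]
2. pair(a, pair(q(pair(cons(pair(a, a), c), cons(c, c))), cons(a, c)))  →  pair(a, pair(cons(c, c), cons(a, c)))   [R1 at 2.1]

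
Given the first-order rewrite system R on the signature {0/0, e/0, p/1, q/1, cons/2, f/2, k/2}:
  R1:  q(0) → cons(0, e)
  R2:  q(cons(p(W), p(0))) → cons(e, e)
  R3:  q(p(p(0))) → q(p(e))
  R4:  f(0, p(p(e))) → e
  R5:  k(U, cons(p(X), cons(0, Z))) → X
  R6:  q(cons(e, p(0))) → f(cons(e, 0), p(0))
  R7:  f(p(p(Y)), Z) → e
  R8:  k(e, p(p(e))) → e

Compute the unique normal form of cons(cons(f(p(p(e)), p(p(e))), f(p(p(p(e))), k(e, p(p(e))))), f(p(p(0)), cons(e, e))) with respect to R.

cons(cons(e, e), e)

1. cons(cons(f(p(p(e)), p(p(e))), f(p(p(p(e))), k(e, p(p(e))))), f(p(p(0)), cons(e, e)))  →  cons(cons(e, f(p(p(p(e))), k(e, p(p(e))))), f(p(p(0)), cons(e, e)))   [R7 at 1.1]
2. cons(cons(e, f(p(p(p(e))), k(e, p(p(e))))), f(p(p(0)), cons(e, e)))  →  cons(cons(e, e), f(p(p(0)), cons(e, e)))   [R7 at 1.2]
3. cons(cons(e, e), f(p(p(0)), cons(e, e)))  →  cons(cons(e, e), e)   [R7 at 2]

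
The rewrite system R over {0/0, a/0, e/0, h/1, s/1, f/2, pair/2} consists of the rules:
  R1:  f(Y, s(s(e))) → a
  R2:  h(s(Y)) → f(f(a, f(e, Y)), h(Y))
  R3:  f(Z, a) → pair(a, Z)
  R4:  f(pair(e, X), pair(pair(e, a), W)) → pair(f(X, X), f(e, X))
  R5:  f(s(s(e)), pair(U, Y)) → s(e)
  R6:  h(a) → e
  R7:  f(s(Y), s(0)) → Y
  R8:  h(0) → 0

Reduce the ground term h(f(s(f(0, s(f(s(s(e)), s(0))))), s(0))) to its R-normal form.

1. h(f(s(f(0, s(f(s(s(e)), s(0))))), s(0)))  →  h(f(0, s(f(s(s(e)), s(0)))))   [R7 at 1]
2. h(f(0, s(f(s(s(e)), s(0)))))  →  h(f(0, s(s(e))))   [R7 at 1.2.1]
3. h(f(0, s(s(e))))  →  h(a)   [R1 at 1]
4. h(a)  →  e   [R6 at ε]

e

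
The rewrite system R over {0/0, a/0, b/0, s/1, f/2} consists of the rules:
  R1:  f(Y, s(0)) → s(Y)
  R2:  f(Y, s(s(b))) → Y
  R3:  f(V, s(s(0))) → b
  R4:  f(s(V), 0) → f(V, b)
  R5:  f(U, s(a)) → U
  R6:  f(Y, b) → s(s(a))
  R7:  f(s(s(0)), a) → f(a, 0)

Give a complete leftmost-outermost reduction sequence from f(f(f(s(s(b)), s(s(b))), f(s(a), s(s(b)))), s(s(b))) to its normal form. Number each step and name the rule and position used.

s(s(b))

1. f(f(f(s(s(b)), s(s(b))), f(s(a), s(s(b)))), s(s(b)))  →  f(f(s(s(b)), s(s(b))), f(s(a), s(s(b))))   [R2 at ε]
2. f(f(s(s(b)), s(s(b))), f(s(a), s(s(b))))  →  f(s(s(b)), f(s(a), s(s(b))))   [R2 at 1]
3. f(s(s(b)), f(s(a), s(s(b))))  →  f(s(s(b)), s(a))   [R2 at 2]
4. f(s(s(b)), s(a))  →  s(s(b))   [R5 at ε]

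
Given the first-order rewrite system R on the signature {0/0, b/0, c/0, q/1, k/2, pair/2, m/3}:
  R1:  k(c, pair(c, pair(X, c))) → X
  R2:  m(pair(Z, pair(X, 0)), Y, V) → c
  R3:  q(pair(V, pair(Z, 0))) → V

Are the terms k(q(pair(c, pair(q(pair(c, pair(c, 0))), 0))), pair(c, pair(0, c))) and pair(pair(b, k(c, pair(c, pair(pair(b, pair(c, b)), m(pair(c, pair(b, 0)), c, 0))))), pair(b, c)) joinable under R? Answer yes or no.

no — NF(t₁) = 0, NF(t₂) = pair(pair(b, pair(b, pair(c, b))), pair(b, c))

Reduce t₁ = k(q(pair(c, pair(q(pair(c, pair(c, 0))), 0))), pair(c, pair(0, c))):
1. k(q(pair(c, pair(q(pair(c, pair(c, 0))), 0))), pair(c, pair(0, c)))  →  k(c, pair(c, pair(0, c)))   [R3 at 1]
2. k(c, pair(c, pair(0, c)))  →  0   [R1 at ε]

Reduce t₂ = pair(pair(b, k(c, pair(c, pair(pair(b, pair(c, b)), m(pair(c, pair(b, 0)), c, 0))))), pair(b, c)):
1. pair(pair(b, k(c, pair(c, pair(pair(b, pair(c, b)), m(pair(c, pair(b, 0)), c, 0))))), pair(b, c))  →  pair(pair(b, k(c, pair(c, pair(pair(b, pair(c, b)), c)))), pair(b, c))   [R2 at 1.2.2.2.2]
2. pair(pair(b, k(c, pair(c, pair(pair(b, pair(c, b)), c)))), pair(b, c))  →  pair(pair(b, pair(b, pair(c, b))), pair(b, c))   [R1 at 1.2]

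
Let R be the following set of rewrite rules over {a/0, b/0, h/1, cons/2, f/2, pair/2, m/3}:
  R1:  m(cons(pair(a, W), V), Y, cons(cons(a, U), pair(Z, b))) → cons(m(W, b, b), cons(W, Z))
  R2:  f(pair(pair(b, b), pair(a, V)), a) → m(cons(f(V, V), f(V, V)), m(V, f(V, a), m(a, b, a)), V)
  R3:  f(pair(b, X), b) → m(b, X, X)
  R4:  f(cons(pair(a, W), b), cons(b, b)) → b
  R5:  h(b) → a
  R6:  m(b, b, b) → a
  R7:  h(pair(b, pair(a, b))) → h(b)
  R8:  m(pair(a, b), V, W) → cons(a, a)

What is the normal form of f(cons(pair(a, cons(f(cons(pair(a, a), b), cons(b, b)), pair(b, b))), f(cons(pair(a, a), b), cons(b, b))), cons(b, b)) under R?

b

1. f(cons(pair(a, cons(f(cons(pair(a, a), b), cons(b, b)), pair(b, b))), f(cons(pair(a, a), b), cons(b, b))), cons(b, b))  →  f(cons(pair(a, cons(b, pair(b, b))), f(cons(pair(a, a), b), cons(b, b))), cons(b, b))   [R4 at 1.1.2.1]
2. f(cons(pair(a, cons(b, pair(b, b))), f(cons(pair(a, a), b), cons(b, b))), cons(b, b))  →  f(cons(pair(a, cons(b, pair(b, b))), b), cons(b, b))   [R4 at 1.2]
3. f(cons(pair(a, cons(b, pair(b, b))), b), cons(b, b))  →  b   [R4 at ε]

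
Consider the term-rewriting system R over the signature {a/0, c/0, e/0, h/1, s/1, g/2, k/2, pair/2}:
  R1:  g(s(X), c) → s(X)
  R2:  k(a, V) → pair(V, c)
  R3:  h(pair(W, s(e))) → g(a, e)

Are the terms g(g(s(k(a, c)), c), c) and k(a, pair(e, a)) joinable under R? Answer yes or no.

no — NF(t₁) = s(pair(c, c)), NF(t₂) = pair(pair(e, a), c)

Reduce t₁ = g(g(s(k(a, c)), c), c):
1. g(g(s(k(a, c)), c), c)  →  g(s(k(a, c)), c)   [R1 at 1]
2. g(s(k(a, c)), c)  →  s(k(a, c))   [R1 at ε]
3. s(k(a, c))  →  s(pair(c, c))   [R2 at 1]

Reduce t₂ = k(a, pair(e, a)):
1. k(a, pair(e, a))  →  pair(pair(e, a), c)   [R2 at ε]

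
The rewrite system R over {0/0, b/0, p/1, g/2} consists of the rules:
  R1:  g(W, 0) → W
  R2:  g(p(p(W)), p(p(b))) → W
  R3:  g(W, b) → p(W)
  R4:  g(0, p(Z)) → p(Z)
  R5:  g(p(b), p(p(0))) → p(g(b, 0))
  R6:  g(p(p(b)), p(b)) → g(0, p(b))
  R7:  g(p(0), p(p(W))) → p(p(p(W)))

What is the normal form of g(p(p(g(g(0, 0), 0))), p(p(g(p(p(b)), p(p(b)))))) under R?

0

1. g(p(p(g(g(0, 0), 0))), p(p(g(p(p(b)), p(p(b))))))  →  g(p(p(g(0, 0))), p(p(g(p(p(b)), p(p(b))))))   [R1 at 1.1.1]
2. g(p(p(g(0, 0))), p(p(g(p(p(b)), p(p(b))))))  →  g(p(p(0)), p(p(g(p(p(b)), p(p(b))))))   [R1 at 1.1.1]
3. g(p(p(0)), p(p(g(p(p(b)), p(p(b))))))  →  g(p(p(0)), p(p(b)))   [R2 at 2.1.1]
4. g(p(p(0)), p(p(b)))  →  0   [R2 at ε]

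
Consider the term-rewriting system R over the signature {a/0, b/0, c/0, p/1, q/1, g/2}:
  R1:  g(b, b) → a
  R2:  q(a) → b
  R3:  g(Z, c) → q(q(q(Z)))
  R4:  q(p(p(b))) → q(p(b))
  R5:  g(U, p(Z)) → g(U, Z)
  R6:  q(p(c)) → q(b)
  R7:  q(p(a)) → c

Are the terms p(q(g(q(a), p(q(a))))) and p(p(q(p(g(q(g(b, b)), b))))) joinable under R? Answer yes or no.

Reduce t₁ = p(q(g(q(a), p(q(a))))):
1. p(q(g(q(a), p(q(a)))))  →  p(q(g(q(a), q(a))))   [R5 at 1.1]
2. p(q(g(q(a), q(a))))  →  p(q(g(b, q(a))))   [R2 at 1.1.1]
3. p(q(g(b, q(a))))  →  p(q(g(b, b)))   [R2 at 1.1.2]
4. p(q(g(b, b)))  →  p(q(a))   [R1 at 1.1]
5. p(q(a))  →  p(b)   [R2 at 1]

Reduce t₂ = p(p(q(p(g(q(g(b, b)), b))))):
1. p(p(q(p(g(q(g(b, b)), b)))))  →  p(p(q(p(g(q(a), b)))))   [R1 at 1.1.1.1.1.1]
2. p(p(q(p(g(q(a), b)))))  →  p(p(q(p(g(b, b)))))   [R2 at 1.1.1.1.1]
3. p(p(q(p(g(b, b)))))  →  p(p(q(p(a))))   [R1 at 1.1.1.1]
4. p(p(q(p(a))))  →  p(p(c))   [R7 at 1.1]

no — NF(t₁) = p(b), NF(t₂) = p(p(c))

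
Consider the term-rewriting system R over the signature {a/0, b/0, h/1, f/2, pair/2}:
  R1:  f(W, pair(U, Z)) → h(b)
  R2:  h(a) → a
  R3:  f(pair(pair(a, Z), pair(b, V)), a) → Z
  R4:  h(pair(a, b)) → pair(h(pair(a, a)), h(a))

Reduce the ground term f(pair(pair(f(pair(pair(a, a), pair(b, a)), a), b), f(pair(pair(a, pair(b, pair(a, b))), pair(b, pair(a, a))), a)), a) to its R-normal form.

1. f(pair(pair(f(pair(pair(a, a), pair(b, a)), a), b), f(pair(pair(a, pair(b, pair(a, b))), pair(b, pair(a, a))), a)), a)  →  f(pair(pair(a, b), f(pair(pair(a, pair(b, pair(a, b))), pair(b, pair(a, a))), a)), a)   [R3 at 1.1.1]
2. f(pair(pair(a, b), f(pair(pair(a, pair(b, pair(a, b))), pair(b, pair(a, a))), a)), a)  →  f(pair(pair(a, b), pair(b, pair(a, b))), a)   [R3 at 1.2]
3. f(pair(pair(a, b), pair(b, pair(a, b))), a)  →  b   [R3 at ε]

b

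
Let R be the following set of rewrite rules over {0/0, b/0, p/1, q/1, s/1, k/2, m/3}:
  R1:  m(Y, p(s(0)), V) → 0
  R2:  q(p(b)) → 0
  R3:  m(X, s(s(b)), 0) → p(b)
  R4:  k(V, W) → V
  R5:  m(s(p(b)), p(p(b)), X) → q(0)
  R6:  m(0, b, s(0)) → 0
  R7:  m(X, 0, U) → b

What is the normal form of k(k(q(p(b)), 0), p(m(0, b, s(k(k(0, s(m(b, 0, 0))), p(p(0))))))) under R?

1. k(k(q(p(b)), 0), p(m(0, b, s(k(k(0, s(m(b, 0, 0))), p(p(0)))))))  →  k(q(p(b)), 0)   [R4 at ε]
2. k(q(p(b)), 0)  →  q(p(b))   [R4 at ε]
3. q(p(b))  →  0   [R2 at ε]

0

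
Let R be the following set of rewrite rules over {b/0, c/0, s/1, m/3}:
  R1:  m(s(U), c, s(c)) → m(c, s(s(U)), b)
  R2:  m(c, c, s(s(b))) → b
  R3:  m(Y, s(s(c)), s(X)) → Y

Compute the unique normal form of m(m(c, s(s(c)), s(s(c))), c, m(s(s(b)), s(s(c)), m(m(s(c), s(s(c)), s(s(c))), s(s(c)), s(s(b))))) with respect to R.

b

1. m(m(c, s(s(c)), s(s(c))), c, m(s(s(b)), s(s(c)), m(m(s(c), s(s(c)), s(s(c))), s(s(c)), s(s(b)))))  →  m(c, c, m(s(s(b)), s(s(c)), m(m(s(c), s(s(c)), s(s(c))), s(s(c)), s(s(b)))))   [R3 at 1]
2. m(c, c, m(s(s(b)), s(s(c)), m(m(s(c), s(s(c)), s(s(c))), s(s(c)), s(s(b)))))  →  m(c, c, m(s(s(b)), s(s(c)), m(s(c), s(s(c)), s(s(c)))))   [R3 at 3.3]
3. m(c, c, m(s(s(b)), s(s(c)), m(s(c), s(s(c)), s(s(c)))))  →  m(c, c, m(s(s(b)), s(s(c)), s(c)))   [R3 at 3.3]
4. m(c, c, m(s(s(b)), s(s(c)), s(c)))  →  m(c, c, s(s(b)))   [R3 at 3]
5. m(c, c, s(s(b)))  →  b   [R2 at ε]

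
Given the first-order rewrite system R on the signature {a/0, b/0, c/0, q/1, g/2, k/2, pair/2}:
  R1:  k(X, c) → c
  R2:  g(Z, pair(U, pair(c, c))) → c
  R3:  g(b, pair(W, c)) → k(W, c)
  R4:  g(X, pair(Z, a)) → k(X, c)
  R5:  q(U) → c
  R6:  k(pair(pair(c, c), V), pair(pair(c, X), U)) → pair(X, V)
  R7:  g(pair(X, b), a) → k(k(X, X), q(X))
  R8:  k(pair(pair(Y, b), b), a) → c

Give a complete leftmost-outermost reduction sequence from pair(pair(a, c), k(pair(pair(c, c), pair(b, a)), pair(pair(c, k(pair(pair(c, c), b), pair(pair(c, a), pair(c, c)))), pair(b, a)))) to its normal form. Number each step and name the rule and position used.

1. pair(pair(a, c), k(pair(pair(c, c), pair(b, a)), pair(pair(c, k(pair(pair(c, c), b), pair(pair(c, a), pair(c, c)))), pair(b, a))))  →  pair(pair(a, c), pair(k(pair(pair(c, c), b), pair(pair(c, a), pair(c, c))), pair(b, a)))   [R6 at 2]
2. pair(pair(a, c), pair(k(pair(pair(c, c), b), pair(pair(c, a), pair(c, c))), pair(b, a)))  →  pair(pair(a, c), pair(pair(a, b), pair(b, a)))   [R6 at 2.1]

pair(pair(a, c), pair(pair(a, b), pair(b, a)))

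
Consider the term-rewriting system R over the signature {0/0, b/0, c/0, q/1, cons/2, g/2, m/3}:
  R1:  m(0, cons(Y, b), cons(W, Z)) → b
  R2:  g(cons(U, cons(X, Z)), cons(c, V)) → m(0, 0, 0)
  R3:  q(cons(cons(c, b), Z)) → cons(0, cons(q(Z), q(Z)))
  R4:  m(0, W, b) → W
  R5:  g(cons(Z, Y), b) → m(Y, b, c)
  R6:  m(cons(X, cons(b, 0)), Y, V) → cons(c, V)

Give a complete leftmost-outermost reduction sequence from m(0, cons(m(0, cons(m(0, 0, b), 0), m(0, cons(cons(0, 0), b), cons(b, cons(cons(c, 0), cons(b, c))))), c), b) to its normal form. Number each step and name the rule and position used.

1. m(0, cons(m(0, cons(m(0, 0, b), 0), m(0, cons(cons(0, 0), b), cons(b, cons(cons(c, 0), cons(b, c))))), c), b)  →  cons(m(0, cons(m(0, 0, b), 0), m(0, cons(cons(0, 0), b), cons(b, cons(cons(c, 0), cons(b, c))))), c)   [R4 at ε]
2. cons(m(0, cons(m(0, 0, b), 0), m(0, cons(cons(0, 0), b), cons(b, cons(cons(c, 0), cons(b, c))))), c)  →  cons(m(0, cons(0, 0), m(0, cons(cons(0, 0), b), cons(b, cons(cons(c, 0), cons(b, c))))), c)   [R4 at 1.2.1]
3. cons(m(0, cons(0, 0), m(0, cons(cons(0, 0), b), cons(b, cons(cons(c, 0), cons(b, c))))), c)  →  cons(m(0, cons(0, 0), b), c)   [R1 at 1.3]
4. cons(m(0, cons(0, 0), b), c)  →  cons(cons(0, 0), c)   [R4 at 1]

cons(cons(0, 0), c)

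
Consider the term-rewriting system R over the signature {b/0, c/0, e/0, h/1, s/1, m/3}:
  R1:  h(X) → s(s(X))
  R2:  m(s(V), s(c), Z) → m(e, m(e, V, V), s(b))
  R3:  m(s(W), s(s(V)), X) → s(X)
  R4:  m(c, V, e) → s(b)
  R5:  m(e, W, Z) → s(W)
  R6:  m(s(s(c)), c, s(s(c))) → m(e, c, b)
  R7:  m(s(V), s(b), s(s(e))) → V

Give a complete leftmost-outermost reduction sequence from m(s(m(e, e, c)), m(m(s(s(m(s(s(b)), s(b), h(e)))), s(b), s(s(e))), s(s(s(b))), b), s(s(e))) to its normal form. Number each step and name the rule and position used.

1. m(s(m(e, e, c)), m(m(s(s(m(s(s(b)), s(b), h(e)))), s(b), s(s(e))), s(s(s(b))), b), s(s(e)))  →  m(s(s(e)), m(m(s(s(m(s(s(b)), s(b), h(e)))), s(b), s(s(e))), s(s(s(b))), b), s(s(e)))   [R5 at 1.1]
2. m(s(s(e)), m(m(s(s(m(s(s(b)), s(b), h(e)))), s(b), s(s(e))), s(s(s(b))), b), s(s(e)))  →  m(s(s(e)), m(s(m(s(s(b)), s(b), h(e))), s(s(s(b))), b), s(s(e)))   [R7 at 2.1]
3. m(s(s(e)), m(s(m(s(s(b)), s(b), h(e))), s(s(s(b))), b), s(s(e)))  →  m(s(s(e)), s(b), s(s(e)))   [R3 at 2]
4. m(s(s(e)), s(b), s(s(e)))  →  s(e)   [R7 at ε]

s(e)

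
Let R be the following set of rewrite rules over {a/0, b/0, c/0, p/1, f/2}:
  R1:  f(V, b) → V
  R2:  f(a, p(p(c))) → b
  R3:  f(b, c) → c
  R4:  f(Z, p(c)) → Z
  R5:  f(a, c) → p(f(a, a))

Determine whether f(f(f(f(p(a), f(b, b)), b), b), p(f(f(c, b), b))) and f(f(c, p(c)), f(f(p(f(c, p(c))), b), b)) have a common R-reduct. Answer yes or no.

Reduce t₁ = f(f(f(f(p(a), f(b, b)), b), b), p(f(f(c, b), b))):
1. f(f(f(f(p(a), f(b, b)), b), b), p(f(f(c, b), b)))  →  f(f(f(p(a), f(b, b)), b), p(f(f(c, b), b)))   [R1 at 1]
2. f(f(f(p(a), f(b, b)), b), p(f(f(c, b), b)))  →  f(f(p(a), f(b, b)), p(f(f(c, b), b)))   [R1 at 1]
3. f(f(p(a), f(b, b)), p(f(f(c, b), b)))  →  f(f(p(a), b), p(f(f(c, b), b)))   [R1 at 1.2]
4. f(f(p(a), b), p(f(f(c, b), b)))  →  f(p(a), p(f(f(c, b), b)))   [R1 at 1]
5. f(p(a), p(f(f(c, b), b)))  →  f(p(a), p(f(c, b)))   [R1 at 2.1]
6. f(p(a), p(f(c, b)))  →  f(p(a), p(c))   [R1 at 2.1]
7. f(p(a), p(c))  →  p(a)   [R4 at ε]

Reduce t₂ = f(f(c, p(c)), f(f(p(f(c, p(c))), b), b)):
1. f(f(c, p(c)), f(f(p(f(c, p(c))), b), b))  →  f(c, f(f(p(f(c, p(c))), b), b))   [R4 at 1]
2. f(c, f(f(p(f(c, p(c))), b), b))  →  f(c, f(p(f(c, p(c))), b))   [R1 at 2]
3. f(c, f(p(f(c, p(c))), b))  →  f(c, p(f(c, p(c))))   [R1 at 2]
4. f(c, p(f(c, p(c))))  →  f(c, p(c))   [R4 at 2.1]
5. f(c, p(c))  →  c   [R4 at ε]

no — NF(t₁) = p(a), NF(t₂) = c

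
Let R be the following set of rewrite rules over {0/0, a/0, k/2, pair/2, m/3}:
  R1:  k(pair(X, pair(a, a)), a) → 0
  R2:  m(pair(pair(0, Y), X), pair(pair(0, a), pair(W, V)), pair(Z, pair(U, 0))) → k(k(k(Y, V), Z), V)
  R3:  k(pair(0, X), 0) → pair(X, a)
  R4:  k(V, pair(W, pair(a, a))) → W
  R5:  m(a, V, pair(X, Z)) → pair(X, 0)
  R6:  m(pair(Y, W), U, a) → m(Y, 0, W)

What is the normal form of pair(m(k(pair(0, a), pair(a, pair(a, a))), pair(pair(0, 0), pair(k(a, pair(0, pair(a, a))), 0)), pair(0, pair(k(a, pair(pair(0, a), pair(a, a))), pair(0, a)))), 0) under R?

pair(pair(0, 0), 0)

1. pair(m(k(pair(0, a), pair(a, pair(a, a))), pair(pair(0, 0), pair(k(a, pair(0, pair(a, a))), 0)), pair(0, pair(k(a, pair(pair(0, a), pair(a, a))), pair(0, a)))), 0)  →  pair(m(a, pair(pair(0, 0), pair(k(a, pair(0, pair(a, a))), 0)), pair(0, pair(k(a, pair(pair(0, a), pair(a, a))), pair(0, a)))), 0)   [R4 at 1.1]
2. pair(m(a, pair(pair(0, 0), pair(k(a, pair(0, pair(a, a))), 0)), pair(0, pair(k(a, pair(pair(0, a), pair(a, a))), pair(0, a)))), 0)  →  pair(pair(0, 0), 0)   [R5 at 1]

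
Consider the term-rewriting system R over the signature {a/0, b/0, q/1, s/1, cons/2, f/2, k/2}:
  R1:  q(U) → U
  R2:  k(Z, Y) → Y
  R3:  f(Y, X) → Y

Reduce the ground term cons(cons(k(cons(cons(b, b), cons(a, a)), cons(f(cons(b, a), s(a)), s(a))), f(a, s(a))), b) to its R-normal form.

cons(cons(cons(cons(b, a), s(a)), a), b)

1. cons(cons(k(cons(cons(b, b), cons(a, a)), cons(f(cons(b, a), s(a)), s(a))), f(a, s(a))), b)  →  cons(cons(cons(f(cons(b, a), s(a)), s(a)), f(a, s(a))), b)   [R2 at 1.1]
2. cons(cons(cons(f(cons(b, a), s(a)), s(a)), f(a, s(a))), b)  →  cons(cons(cons(cons(b, a), s(a)), f(a, s(a))), b)   [R3 at 1.1.1]
3. cons(cons(cons(cons(b, a), s(a)), f(a, s(a))), b)  →  cons(cons(cons(cons(b, a), s(a)), a), b)   [R3 at 1.2]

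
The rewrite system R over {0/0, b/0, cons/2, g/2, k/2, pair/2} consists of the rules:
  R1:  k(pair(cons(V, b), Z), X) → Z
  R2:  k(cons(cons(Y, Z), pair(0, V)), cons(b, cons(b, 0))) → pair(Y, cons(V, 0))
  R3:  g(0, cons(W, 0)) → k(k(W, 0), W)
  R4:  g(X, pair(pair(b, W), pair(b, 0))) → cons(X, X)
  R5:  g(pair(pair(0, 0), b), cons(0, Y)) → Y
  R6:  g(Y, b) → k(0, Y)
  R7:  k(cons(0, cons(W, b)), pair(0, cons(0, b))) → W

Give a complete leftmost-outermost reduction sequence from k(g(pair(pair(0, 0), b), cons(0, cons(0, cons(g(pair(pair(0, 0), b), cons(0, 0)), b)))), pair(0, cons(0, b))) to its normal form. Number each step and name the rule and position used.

0

1. k(g(pair(pair(0, 0), b), cons(0, cons(0, cons(g(pair(pair(0, 0), b), cons(0, 0)), b)))), pair(0, cons(0, b)))  →  k(cons(0, cons(g(pair(pair(0, 0), b), cons(0, 0)), b)), pair(0, cons(0, b)))   [R5 at 1]
2. k(cons(0, cons(g(pair(pair(0, 0), b), cons(0, 0)), b)), pair(0, cons(0, b)))  →  g(pair(pair(0, 0), b), cons(0, 0))   [R7 at ε]
3. g(pair(pair(0, 0), b), cons(0, 0))  →  0   [R5 at ε]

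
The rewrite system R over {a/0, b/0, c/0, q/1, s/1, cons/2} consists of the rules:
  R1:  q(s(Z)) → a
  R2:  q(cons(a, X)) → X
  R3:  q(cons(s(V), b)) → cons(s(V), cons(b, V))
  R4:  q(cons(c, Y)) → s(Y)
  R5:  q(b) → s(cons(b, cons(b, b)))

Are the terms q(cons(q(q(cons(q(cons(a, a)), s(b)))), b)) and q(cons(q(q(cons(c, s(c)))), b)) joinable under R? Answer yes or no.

yes — NF(t₁) = b, NF(t₂) = b

Reduce t₁ = q(cons(q(q(cons(q(cons(a, a)), s(b)))), b)):
1. q(cons(q(q(cons(q(cons(a, a)), s(b)))), b))  →  q(cons(q(q(cons(a, s(b)))), b))   [R2 at 1.1.1.1.1]
2. q(cons(q(q(cons(a, s(b)))), b))  →  q(cons(q(s(b)), b))   [R2 at 1.1.1]
3. q(cons(q(s(b)), b))  →  q(cons(a, b))   [R1 at 1.1]
4. q(cons(a, b))  →  b   [R2 at ε]

Reduce t₂ = q(cons(q(q(cons(c, s(c)))), b)):
1. q(cons(q(q(cons(c, s(c)))), b))  →  q(cons(q(s(s(c))), b))   [R4 at 1.1.1]
2. q(cons(q(s(s(c))), b))  →  q(cons(a, b))   [R1 at 1.1]
3. q(cons(a, b))  →  b   [R2 at ε]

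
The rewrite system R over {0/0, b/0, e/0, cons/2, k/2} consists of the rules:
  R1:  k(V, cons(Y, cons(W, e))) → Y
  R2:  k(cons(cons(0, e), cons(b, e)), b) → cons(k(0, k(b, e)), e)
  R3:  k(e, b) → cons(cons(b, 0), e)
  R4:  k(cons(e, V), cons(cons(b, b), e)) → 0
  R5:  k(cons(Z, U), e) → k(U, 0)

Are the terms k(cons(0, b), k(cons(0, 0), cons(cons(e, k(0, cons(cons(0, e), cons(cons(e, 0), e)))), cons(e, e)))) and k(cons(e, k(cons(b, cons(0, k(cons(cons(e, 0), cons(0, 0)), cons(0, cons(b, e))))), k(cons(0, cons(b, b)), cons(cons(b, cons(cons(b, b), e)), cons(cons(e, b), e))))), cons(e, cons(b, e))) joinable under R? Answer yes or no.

yes — NF(t₁) = e, NF(t₂) = e

Reduce t₁ = k(cons(0, b), k(cons(0, 0), cons(cons(e, k(0, cons(cons(0, e), cons(cons(e, 0), e)))), cons(e, e)))):
1. k(cons(0, b), k(cons(0, 0), cons(cons(e, k(0, cons(cons(0, e), cons(cons(e, 0), e)))), cons(e, e))))  →  k(cons(0, b), cons(e, k(0, cons(cons(0, e), cons(cons(e, 0), e)))))   [R1 at 2]
2. k(cons(0, b), cons(e, k(0, cons(cons(0, e), cons(cons(e, 0), e)))))  →  k(cons(0, b), cons(e, cons(0, e)))   [R1 at 2.2]
3. k(cons(0, b), cons(e, cons(0, e)))  →  e   [R1 at ε]

Reduce t₂ = k(cons(e, k(cons(b, cons(0, k(cons(cons(e, 0), cons(0, 0)), cons(0, cons(b, e))))), k(cons(0, cons(b, b)), cons(cons(b, cons(cons(b, b), e)), cons(cons(e, b), e))))), cons(e, cons(b, e))):
1. k(cons(e, k(cons(b, cons(0, k(cons(cons(e, 0), cons(0, 0)), cons(0, cons(b, e))))), k(cons(0, cons(b, b)), cons(cons(b, cons(cons(b, b), e)), cons(cons(e, b), e))))), cons(e, cons(b, e)))  →  e   [R1 at ε]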